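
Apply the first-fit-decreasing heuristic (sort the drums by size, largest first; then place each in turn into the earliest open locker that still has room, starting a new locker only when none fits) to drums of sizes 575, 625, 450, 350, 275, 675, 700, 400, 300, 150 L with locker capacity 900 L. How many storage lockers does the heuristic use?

Sorted descending: 700, 675, 625, 575, 450, 400, 350, 300, 275, 150.
  700 → locker 1 (new)  [load 700/900]
  675 → locker 2 (new)  [load 675/900]
  625 → locker 3 (new)  [load 625/900]
  575 → locker 4 (new)  [load 575/900]
  450 → locker 5 (new)  [load 450/900]
  400 → locker 5  [load 850/900]
  350 → locker 6 (new)  [load 350/900]
  300 → locker 4  [load 875/900]
  275 → locker 3  [load 900/900]
  150 → locker 1  [load 850/900]
6 storage lockers opened.

6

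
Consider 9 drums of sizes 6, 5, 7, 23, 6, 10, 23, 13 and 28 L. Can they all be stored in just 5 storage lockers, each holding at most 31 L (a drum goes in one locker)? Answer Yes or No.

Yes

A valid assignment using 5 storage lockers:
  locker 1: 28 = 28
  locker 2: 23 + 7 = 30
  locker 3: 23 + 6 = 29
  locker 4: 13 + 10 + 6 = 29
  locker 5: 5 = 5
Every load is within 31 L, so 5 storage lockers suffice.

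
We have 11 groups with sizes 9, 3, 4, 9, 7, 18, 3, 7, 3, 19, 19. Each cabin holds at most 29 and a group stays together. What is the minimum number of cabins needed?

Total = 19 + 19 + 18 + 9 + 9 + 7 + 7 + 4 + 3 + 3 + 3 = 101.
Lower bound: ⌈101/29⌉ = 4 cabins.
A packing using 4 cabins:
  cabin 1: 19 + 9 = 28
  cabin 2: 19 + 9 = 28
  cabin 3: 18 + 7 + 4 = 29
  cabin 4: 7 + 3 + 3 + 3 = 16
This matches the lower bound, so 4 is optimal.

4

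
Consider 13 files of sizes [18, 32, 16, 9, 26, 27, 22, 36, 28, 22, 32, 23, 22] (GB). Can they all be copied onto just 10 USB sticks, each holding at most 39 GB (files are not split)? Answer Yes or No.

No

Total = 313 GB; ⌈313/39⌉ = 9.
10 files each exceed half the capacity and cannot share a USB stick, forcing at least 10 USB sticks.
The bound of 10 does not rule out 10, but exhaustive search shows no assignment into 10 USB sticks of capacity 39 GB exists — the minimum is 11.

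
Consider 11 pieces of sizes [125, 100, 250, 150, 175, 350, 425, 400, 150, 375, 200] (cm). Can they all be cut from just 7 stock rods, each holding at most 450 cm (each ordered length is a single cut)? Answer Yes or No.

Yes

A valid assignment using 7 stock rods:
  stock rod 1: 425 = 425
  stock rod 2: 400 = 400
  stock rod 3: 375 = 375
  stock rod 4: 350 + 100 = 450
  stock rod 5: 250 + 200 = 450
  stock rod 6: 175 + 150 + 125 = 450
  stock rod 7: 150 = 150
Every load is within 450 cm, so 7 stock rods suffice.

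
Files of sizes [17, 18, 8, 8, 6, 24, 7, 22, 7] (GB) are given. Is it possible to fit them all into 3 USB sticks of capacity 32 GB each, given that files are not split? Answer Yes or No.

Total = 117 GB; ⌈117/32⌉ = 4.
At least 4 USB sticks are required, but only 3 are allowed.

No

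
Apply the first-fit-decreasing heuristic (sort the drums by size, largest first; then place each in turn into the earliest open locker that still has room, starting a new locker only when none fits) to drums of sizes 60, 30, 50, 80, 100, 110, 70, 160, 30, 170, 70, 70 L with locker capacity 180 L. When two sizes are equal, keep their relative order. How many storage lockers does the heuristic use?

Sorted descending: 170, 160, 110, 100, 80, 70, 70, 70, 60, 50, 30, 30.
  170 → locker 1 (new)  [load 170/180]
  160 → locker 2 (new)  [load 160/180]
  110 → locker 3 (new)  [load 110/180]
  100 → locker 4 (new)  [load 100/180]
  80 → locker 4  [load 180/180]
  70 → locker 3  [load 180/180]
  70 → locker 5 (new)  [load 70/180]
  70 → locker 5  [load 140/180]
  60 → locker 6 (new)  [load 60/180]
  50 → locker 6  [load 110/180]
  30 → locker 5  [load 170/180]
  30 → locker 6  [load 140/180]
6 storage lockers opened.

6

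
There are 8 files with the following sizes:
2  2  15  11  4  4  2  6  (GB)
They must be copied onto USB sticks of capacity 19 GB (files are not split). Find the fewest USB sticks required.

3

Total = 15 + 11 + 6 + 4 + 4 + 2 + 2 + 2 = 46 GB.
Lower bound: ⌈46/19⌉ = 3 USB sticks.
A packing using 3 USB sticks:
  USB stick 1: 15 + 4 = 19
  USB stick 2: 11 + 6 + 2 = 19
  USB stick 3: 4 + 2 + 2 = 8
This matches the lower bound, so 3 is optimal.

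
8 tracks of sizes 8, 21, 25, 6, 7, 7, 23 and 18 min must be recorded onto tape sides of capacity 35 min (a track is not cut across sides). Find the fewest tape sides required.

Total = 25 + 23 + 21 + 18 + 8 + 7 + 7 + 6 = 115 min.
Lower bound: ⌈115/35⌉ = 4 tape sides.
A packing using 4 tape sides:
  side 1: 25 + 8 = 33
  side 2: 23 + 7 = 30
  side 3: 21 + 7 + 6 = 34
  side 4: 18 = 18
This matches the lower bound, so 4 is optimal.

4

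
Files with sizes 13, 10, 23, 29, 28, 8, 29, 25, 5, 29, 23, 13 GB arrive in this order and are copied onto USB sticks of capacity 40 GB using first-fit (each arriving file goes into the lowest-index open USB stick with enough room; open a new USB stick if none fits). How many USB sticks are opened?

  13 → USB stick 1 (new)  [load 13/40]
  10 → USB stick 1  [load 23/40]
  23 → USB stick 2 (new)  [load 23/40]
  29 → USB stick 3 (new)  [load 29/40]
  28 → USB stick 4 (new)  [load 28/40]
  8 → USB stick 1  [load 31/40]
  29 → USB stick 5 (new)  [load 29/40]
  25 → USB stick 6 (new)  [load 25/40]
  5 → USB stick 1  [load 36/40]
  29 → USB stick 7 (new)  [load 29/40]
  23 → USB stick 8 (new)  [load 23/40]
  13 → USB stick 2  [load 36/40]
8 USB sticks opened.

8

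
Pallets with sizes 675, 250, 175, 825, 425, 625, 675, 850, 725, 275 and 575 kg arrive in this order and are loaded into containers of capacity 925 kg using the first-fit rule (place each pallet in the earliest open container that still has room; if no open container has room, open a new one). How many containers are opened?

8

  675 → container 1 (new)  [load 675/925]
  250 → container 1  [load 925/925]
  175 → container 2 (new)  [load 175/925]
  825 → container 3 (new)  [load 825/925]
  425 → container 2  [load 600/925]
  625 → container 4 (new)  [load 625/925]
  675 → container 5 (new)  [load 675/925]
  850 → container 6 (new)  [load 850/925]
  725 → container 7 (new)  [load 725/925]
  275 → container 2  [load 875/925]
  575 → container 8 (new)  [load 575/925]
8 containers opened.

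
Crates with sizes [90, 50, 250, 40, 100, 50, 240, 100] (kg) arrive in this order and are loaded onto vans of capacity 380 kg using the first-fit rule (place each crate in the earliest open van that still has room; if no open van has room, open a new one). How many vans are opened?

3

  90 → van 1 (new)  [load 90/380]
  50 → van 1  [load 140/380]
  250 → van 2 (new)  [load 250/380]
  40 → van 1  [load 180/380]
  100 → van 1  [load 280/380]
  50 → van 1  [load 330/380]
  240 → van 3 (new)  [load 240/380]
  100 → van 2  [load 350/380]
3 vans opened.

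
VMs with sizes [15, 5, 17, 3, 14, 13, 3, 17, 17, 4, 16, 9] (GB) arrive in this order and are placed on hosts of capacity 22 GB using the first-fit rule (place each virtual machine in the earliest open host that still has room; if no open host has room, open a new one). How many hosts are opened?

7

  15 → host 1 (new)  [load 15/22]
  5 → host 1  [load 20/22]
  17 → host 2 (new)  [load 17/22]
  3 → host 2  [load 20/22]
  14 → host 3 (new)  [load 14/22]
  13 → host 4 (new)  [load 13/22]
  3 → host 3  [load 17/22]
  17 → host 5 (new)  [load 17/22]
  17 → host 6 (new)  [load 17/22]
  4 → host 3  [load 21/22]
  16 → host 7 (new)  [load 16/22]
  9 → host 4  [load 22/22]
7 hosts opened.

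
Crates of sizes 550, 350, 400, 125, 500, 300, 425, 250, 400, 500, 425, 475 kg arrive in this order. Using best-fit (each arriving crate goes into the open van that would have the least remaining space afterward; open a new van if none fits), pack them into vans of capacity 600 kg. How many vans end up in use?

10

  550 → van 1 (new)  [load 550/600]
  350 → van 2 (new)  [load 350/600]
  400 → van 3 (new)  [load 400/600]
  125 → van 3  [load 525/600]
  500 → van 4 (new)  [load 500/600]
  300 → van 5 (new)  [load 300/600]
  425 → van 6 (new)  [load 425/600]
  250 → van 2  [load 600/600]
  400 → van 7 (new)  [load 400/600]
  500 → van 8 (new)  [load 500/600]
  425 → van 9 (new)  [load 425/600]
  475 → van 10 (new)  [load 475/600]
10 vans opened.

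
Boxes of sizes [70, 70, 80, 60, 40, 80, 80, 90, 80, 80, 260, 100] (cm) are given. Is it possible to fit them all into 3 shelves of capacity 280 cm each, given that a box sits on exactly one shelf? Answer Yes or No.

No

Total = 1090 cm; ⌈1090/280⌉ = 4.
At least 4 shelves are required, but only 3 are allowed.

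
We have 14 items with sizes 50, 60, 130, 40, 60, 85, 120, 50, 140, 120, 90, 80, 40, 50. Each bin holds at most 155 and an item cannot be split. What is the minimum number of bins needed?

Total = 140 + 130 + 120 + 120 + 90 + 85 + 80 + 60 + 60 + 50 + 50 + 50 + 40 + 40 = 1115.
Lower bound: ⌈1115/155⌉ = 8 bins.
A packing using 9 bins:
  bin 1: 140 = 140
  bin 2: 130 = 130
  bin 3: 120 = 120
  bin 4: 120 = 120
  bin 5: 90 + 60 = 150
  bin 6: 85 + 60 = 145
  bin 7: 80 + 50 = 130
  bin 8: 50 + 50 + 40 = 140
  bin 9: 40 = 40
No arrangement into 8 bins stays within capacity, so 9 is optimal.

9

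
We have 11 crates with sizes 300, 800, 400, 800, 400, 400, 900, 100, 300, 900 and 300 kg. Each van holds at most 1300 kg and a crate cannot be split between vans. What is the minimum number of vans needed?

5

Total = 900 + 900 + 800 + 800 + 400 + 400 + 400 + 300 + 300 + 300 + 100 = 5600 kg.
Lower bound: ⌈5600/1300⌉ = 5 vans.
A packing using 5 vans:
  van 1: 900 + 400 = 1300
  van 2: 900 + 400 = 1300
  van 3: 800 + 400 + 100 = 1300
  van 4: 800 + 300 = 1100
  van 5: 300 + 300 = 600
This matches the lower bound, so 5 is optimal.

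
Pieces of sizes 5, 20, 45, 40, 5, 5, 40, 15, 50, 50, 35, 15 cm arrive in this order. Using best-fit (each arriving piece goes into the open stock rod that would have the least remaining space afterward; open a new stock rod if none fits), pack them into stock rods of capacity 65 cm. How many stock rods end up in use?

6

  5 → stock rod 1 (new)  [load 5/65]
  20 → stock rod 1  [load 25/65]
  45 → stock rod 2 (new)  [load 45/65]
  40 → stock rod 1  [load 65/65]
  5 → stock rod 2  [load 50/65]
  5 → stock rod 2  [load 55/65]
  40 → stock rod 3 (new)  [load 40/65]
  15 → stock rod 3  [load 55/65]
  50 → stock rod 4 (new)  [load 50/65]
  50 → stock rod 5 (new)  [load 50/65]
  35 → stock rod 6 (new)  [load 35/65]
  15 → stock rod 4  [load 65/65]
6 stock rods opened.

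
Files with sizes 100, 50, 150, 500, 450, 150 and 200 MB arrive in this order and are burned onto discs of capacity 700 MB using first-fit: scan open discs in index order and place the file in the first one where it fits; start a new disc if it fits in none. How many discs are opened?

3

  100 → disc 1 (new)  [load 100/700]
  50 → disc 1  [load 150/700]
  150 → disc 1  [load 300/700]
  500 → disc 2 (new)  [load 500/700]
  450 → disc 3 (new)  [load 450/700]
  150 → disc 1  [load 450/700]
  200 → disc 1  [load 650/700]
3 discs opened.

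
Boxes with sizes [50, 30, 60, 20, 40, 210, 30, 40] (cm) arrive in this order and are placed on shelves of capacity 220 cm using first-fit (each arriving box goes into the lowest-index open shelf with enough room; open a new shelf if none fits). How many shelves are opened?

3

  50 → shelf 1 (new)  [load 50/220]
  30 → shelf 1  [load 80/220]
  60 → shelf 1  [load 140/220]
  20 → shelf 1  [load 160/220]
  40 → shelf 1  [load 200/220]
  210 → shelf 2 (new)  [load 210/220]
  30 → shelf 3 (new)  [load 30/220]
  40 → shelf 3  [load 70/220]
3 shelves opened.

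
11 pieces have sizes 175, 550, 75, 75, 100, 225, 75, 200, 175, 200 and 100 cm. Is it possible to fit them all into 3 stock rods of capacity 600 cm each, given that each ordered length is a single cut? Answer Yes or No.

Total = 1950 cm; ⌈1950/600⌉ = 4.
At least 4 stock rods are required, but only 3 are allowed.

No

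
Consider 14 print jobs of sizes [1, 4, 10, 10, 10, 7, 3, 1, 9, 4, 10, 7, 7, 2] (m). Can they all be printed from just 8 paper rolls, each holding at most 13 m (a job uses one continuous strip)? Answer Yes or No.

Yes

A valid assignment using 8 paper rolls:
  roll 1: 10 + 3 = 13
  roll 2: 10 + 2 + 1 = 13
  roll 3: 10 + 1 = 11
  roll 4: 10 = 10
  roll 5: 9 + 4 = 13
  roll 6: 7 + 4 = 11
  roll 7: 7 = 7
  roll 8: 7 = 7
Every load is within 13 m, so 8 paper rolls suffice.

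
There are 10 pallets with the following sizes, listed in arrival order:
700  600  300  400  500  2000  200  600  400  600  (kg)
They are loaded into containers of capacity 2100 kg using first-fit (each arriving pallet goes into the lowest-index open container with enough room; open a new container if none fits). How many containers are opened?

4

  700 → container 1 (new)  [load 700/2100]
  600 → container 1  [load 1300/2100]
  300 → container 1  [load 1600/2100]
  400 → container 1  [load 2000/2100]
  500 → container 2 (new)  [load 500/2100]
  2000 → container 3 (new)  [load 2000/2100]
  200 → container 2  [load 700/2100]
  600 → container 2  [load 1300/2100]
  400 → container 2  [load 1700/2100]
  600 → container 4 (new)  [load 600/2100]
4 containers opened.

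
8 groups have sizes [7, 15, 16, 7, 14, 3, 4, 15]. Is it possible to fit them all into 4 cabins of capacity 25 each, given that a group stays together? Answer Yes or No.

Yes

A valid assignment using 4 cabins:
  cabin 1: 16 + 7 = 23
  cabin 2: 15 + 7 + 3 = 25
  cabin 3: 15 + 4 = 19
  cabin 4: 14 = 14
Every load is within 25, so 4 cabins suffice.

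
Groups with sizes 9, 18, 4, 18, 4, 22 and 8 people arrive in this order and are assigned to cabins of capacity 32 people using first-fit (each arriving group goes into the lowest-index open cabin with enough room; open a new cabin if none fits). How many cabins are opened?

3

  9 → cabin 1 (new)  [load 9/32]
  18 → cabin 1  [load 27/32]
  4 → cabin 1  [load 31/32]
  18 → cabin 2 (new)  [load 18/32]
  4 → cabin 2  [load 22/32]
  22 → cabin 3 (new)  [load 22/32]
  8 → cabin 2  [load 30/32]
3 cabins opened.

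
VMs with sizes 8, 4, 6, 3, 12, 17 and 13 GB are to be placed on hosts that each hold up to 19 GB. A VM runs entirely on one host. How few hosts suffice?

4

Total = 17 + 13 + 12 + 8 + 6 + 4 + 3 = 63 GB.
Lower bound: ⌈63/19⌉ = 4 hosts.
A packing using 4 hosts:
  host 1: 17 = 17
  host 2: 13 + 6 = 19
  host 3: 12 + 4 + 3 = 19
  host 4: 8 = 8
This matches the lower bound, so 4 is optimal.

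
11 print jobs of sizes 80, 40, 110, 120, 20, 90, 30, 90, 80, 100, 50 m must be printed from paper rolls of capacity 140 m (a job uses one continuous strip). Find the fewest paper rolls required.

7

Total = 120 + 110 + 100 + 90 + 90 + 80 + 80 + 50 + 40 + 30 + 20 = 810 m.
Lower bound: ⌈810/140⌉ = 6 paper rolls.
Also, 7 print jobs each exceed 70 m, and no two of those can share a roll, so at least 7 paper rolls are needed.
A packing using 7 paper rolls:
  roll 1: 120 + 20 = 140
  roll 2: 110 + 30 = 140
  roll 3: 100 + 40 = 140
  roll 4: 90 + 50 = 140
  roll 5: 90 = 90
  roll 6: 80 = 80
  roll 7: 80 = 80
This matches the lower bound, so 7 is optimal.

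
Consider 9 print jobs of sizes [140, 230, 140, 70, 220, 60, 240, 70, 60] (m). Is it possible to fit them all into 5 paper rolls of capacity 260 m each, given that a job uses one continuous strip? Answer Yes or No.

Total = 1230 m; ⌈1230/260⌉ = 5.
The bound of 5 does not rule out 5, but exhaustive search shows no assignment into 5 paper rolls of capacity 260 m exists — the minimum is 6.

No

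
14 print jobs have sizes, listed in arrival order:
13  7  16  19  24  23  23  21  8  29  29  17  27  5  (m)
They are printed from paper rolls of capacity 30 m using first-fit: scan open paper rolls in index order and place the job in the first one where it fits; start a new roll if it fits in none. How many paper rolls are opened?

11

  13 → roll 1 (new)  [load 13/30]
  7 → roll 1  [load 20/30]
  16 → roll 2 (new)  [load 16/30]
  19 → roll 3 (new)  [load 19/30]
  24 → roll 4 (new)  [load 24/30]
  23 → roll 5 (new)  [load 23/30]
  23 → roll 6 (new)  [load 23/30]
  21 → roll 7 (new)  [load 21/30]
  8 → roll 1  [load 28/30]
  29 → roll 8 (new)  [load 29/30]
  29 → roll 9 (new)  [load 29/30]
  17 → roll 10 (new)  [load 17/30]
  27 → roll 11 (new)  [load 27/30]
  5 → roll 2  [load 21/30]
11 paper rolls opened.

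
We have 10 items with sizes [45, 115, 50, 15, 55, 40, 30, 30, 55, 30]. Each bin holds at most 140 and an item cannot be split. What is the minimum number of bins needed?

Total = 115 + 55 + 55 + 50 + 45 + 40 + 30 + 30 + 30 + 15 = 465.
Lower bound: ⌈465/140⌉ = 4 bins.
A packing using 4 bins:
  bin 1: 115 + 15 = 130
  bin 2: 55 + 55 + 30 = 140
  bin 3: 50 + 45 + 40 = 135
  bin 4: 30 + 30 = 60
This matches the lower bound, so 4 is optimal.

4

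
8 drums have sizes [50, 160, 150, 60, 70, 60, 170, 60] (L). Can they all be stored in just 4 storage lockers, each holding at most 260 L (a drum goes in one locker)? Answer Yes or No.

Yes

A valid assignment using 4 storage lockers:
  locker 1: 170 + 70 = 240
  locker 2: 160 + 60 = 220
  locker 3: 150 + 60 + 50 = 260
  locker 4: 60 = 60
Every load is within 260 L, so 4 storage lockers suffice.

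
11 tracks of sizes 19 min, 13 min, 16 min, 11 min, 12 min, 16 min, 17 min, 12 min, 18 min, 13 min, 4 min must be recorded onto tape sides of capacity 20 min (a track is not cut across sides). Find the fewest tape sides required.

10

Total = 19 + 18 + 17 + 16 + 16 + 13 + 13 + 12 + 12 + 11 + 4 = 151 min.
Lower bound: ⌈151/20⌉ = 8 tape sides.
Also, 10 tracks each exceed 10 min, and no two of those can share a side, so at least 10 tape sides are needed.
A packing using 10 tape sides:
  side 1: 19 = 19
  side 2: 18 = 18
  side 3: 17 = 17
  side 4: 16 + 4 = 20
  side 5: 16 = 16
  side 6: 13 = 13
  side 7: 13 = 13
  side 8: 12 = 12
  side 9: 12 = 12
  side 10: 11 = 11
This matches the lower bound, so 10 is optimal.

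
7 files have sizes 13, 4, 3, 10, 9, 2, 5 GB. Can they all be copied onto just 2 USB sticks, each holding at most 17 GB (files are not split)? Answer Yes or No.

Total = 46 GB; ⌈46/17⌉ = 3.
At least 3 USB sticks are required, but only 2 are allowed.

No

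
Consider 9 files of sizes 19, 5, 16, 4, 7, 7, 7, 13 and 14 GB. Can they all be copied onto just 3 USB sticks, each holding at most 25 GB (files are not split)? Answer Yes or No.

Total = 92 GB; ⌈92/25⌉ = 4.
At least 4 USB sticks are required, but only 3 are allowed.

No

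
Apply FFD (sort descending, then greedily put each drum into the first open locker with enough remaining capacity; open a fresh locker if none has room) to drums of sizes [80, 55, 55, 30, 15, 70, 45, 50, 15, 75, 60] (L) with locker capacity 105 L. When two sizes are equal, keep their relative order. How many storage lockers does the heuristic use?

6

Sorted descending: 80, 75, 70, 60, 55, 55, 50, 45, 30, 15, 15.
  80 → locker 1 (new)  [load 80/105]
  75 → locker 2 (new)  [load 75/105]
  70 → locker 3 (new)  [load 70/105]
  60 → locker 4 (new)  [load 60/105]
  55 → locker 5 (new)  [load 55/105]
  55 → locker 6 (new)  [load 55/105]
  50 → locker 5  [load 105/105]
  45 → locker 4  [load 105/105]
  30 → locker 2  [load 105/105]
  15 → locker 1  [load 95/105]
  15 → locker 3  [load 85/105]
6 storage lockers opened.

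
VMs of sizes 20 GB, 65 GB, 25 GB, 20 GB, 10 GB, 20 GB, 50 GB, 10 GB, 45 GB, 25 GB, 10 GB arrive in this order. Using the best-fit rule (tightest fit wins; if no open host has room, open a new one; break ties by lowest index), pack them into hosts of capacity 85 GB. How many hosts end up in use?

4

  20 → host 1 (new)  [load 20/85]
  65 → host 1  [load 85/85]
  25 → host 2 (new)  [load 25/85]
  20 → host 2  [load 45/85]
  10 → host 2  [load 55/85]
  20 → host 2  [load 75/85]
  50 → host 3 (new)  [load 50/85]
  10 → host 2  [load 85/85]
  45 → host 4 (new)  [load 45/85]
  25 → host 3  [load 75/85]
  10 → host 3  [load 85/85]
4 hosts opened.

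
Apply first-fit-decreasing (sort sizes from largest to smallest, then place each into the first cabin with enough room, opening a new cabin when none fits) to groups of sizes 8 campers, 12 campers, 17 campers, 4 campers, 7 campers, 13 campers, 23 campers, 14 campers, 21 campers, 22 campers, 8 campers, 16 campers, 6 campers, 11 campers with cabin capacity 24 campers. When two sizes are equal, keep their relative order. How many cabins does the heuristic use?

Sorted descending: 23, 22, 21, 17, 16, 14, 13, 12, 11, 8, 8, 7, 6, 4.
  23 → cabin 1 (new)  [load 23/24]
  22 → cabin 2 (new)  [load 22/24]
  21 → cabin 3 (new)  [load 21/24]
  17 → cabin 4 (new)  [load 17/24]
  16 → cabin 5 (new)  [load 16/24]
  14 → cabin 6 (new)  [load 14/24]
  13 → cabin 7 (new)  [load 13/24]
  12 → cabin 8 (new)  [load 12/24]
  11 → cabin 7  [load 24/24]
  8 → cabin 5  [load 24/24]
  8 → cabin 6  [load 22/24]
  7 → cabin 4  [load 24/24]
  6 → cabin 8  [load 18/24]
  4 → cabin 8  [load 22/24]
8 cabins opened.

8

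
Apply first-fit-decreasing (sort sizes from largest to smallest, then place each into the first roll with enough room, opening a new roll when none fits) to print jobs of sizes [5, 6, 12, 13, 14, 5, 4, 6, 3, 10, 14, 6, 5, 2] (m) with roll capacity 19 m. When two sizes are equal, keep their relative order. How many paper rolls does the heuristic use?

6

Sorted descending: 14, 14, 13, 12, 10, 6, 6, 6, 5, 5, 5, 4, 3, 2.
  14 → roll 1 (new)  [load 14/19]
  14 → roll 2 (new)  [load 14/19]
  13 → roll 3 (new)  [load 13/19]
  12 → roll 4 (new)  [load 12/19]
  10 → roll 5 (new)  [load 10/19]
  6 → roll 3  [load 19/19]
  6 → roll 4  [load 18/19]
  6 → roll 5  [load 16/19]
  5 → roll 1  [load 19/19]
  5 → roll 2  [load 19/19]
  5 → roll 6 (new)  [load 5/19]
  4 → roll 6  [load 9/19]
  3 → roll 5  [load 19/19]
  2 → roll 6  [load 11/19]
6 paper rolls opened.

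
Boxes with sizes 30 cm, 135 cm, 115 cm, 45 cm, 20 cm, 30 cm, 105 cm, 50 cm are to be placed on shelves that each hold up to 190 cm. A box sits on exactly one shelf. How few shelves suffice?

3

Total = 135 + 115 + 105 + 50 + 45 + 30 + 30 + 20 = 530 cm.
Lower bound: ⌈530/190⌉ = 3 shelves.
A packing using 3 shelves:
  shelf 1: 135 + 50 = 185
  shelf 2: 115 + 45 + 30 = 190
  shelf 3: 105 + 30 + 20 = 155
This matches the lower bound, so 3 is optimal.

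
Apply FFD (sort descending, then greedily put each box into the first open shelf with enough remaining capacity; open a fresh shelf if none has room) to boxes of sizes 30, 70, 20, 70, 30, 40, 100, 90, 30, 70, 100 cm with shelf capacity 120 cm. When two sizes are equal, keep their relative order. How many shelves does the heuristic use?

Sorted descending: 100, 100, 90, 70, 70, 70, 40, 30, 30, 30, 20.
  100 → shelf 1 (new)  [load 100/120]
  100 → shelf 2 (new)  [load 100/120]
  90 → shelf 3 (new)  [load 90/120]
  70 → shelf 4 (new)  [load 70/120]
  70 → shelf 5 (new)  [load 70/120]
  70 → shelf 6 (new)  [load 70/120]
  40 → shelf 4  [load 110/120]
  30 → shelf 3  [load 120/120]
  30 → shelf 5  [load 100/120]
  30 → shelf 6  [load 100/120]
  20 → shelf 1  [load 120/120]
6 shelves opened.

6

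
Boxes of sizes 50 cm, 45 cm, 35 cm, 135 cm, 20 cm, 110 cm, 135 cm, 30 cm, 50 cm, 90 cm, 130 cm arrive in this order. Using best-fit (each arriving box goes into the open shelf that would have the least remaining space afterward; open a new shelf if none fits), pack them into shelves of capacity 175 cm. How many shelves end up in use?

6

  50 → shelf 1 (new)  [load 50/175]
  45 → shelf 1  [load 95/175]
  35 → shelf 1  [load 130/175]
  135 → shelf 2 (new)  [load 135/175]
  20 → shelf 2  [load 155/175]
  110 → shelf 3 (new)  [load 110/175]
  135 → shelf 4 (new)  [load 135/175]
  30 → shelf 4  [load 165/175]
  50 → shelf 3  [load 160/175]
  90 → shelf 5 (new)  [load 90/175]
  130 → shelf 6 (new)  [load 130/175]
6 shelves opened.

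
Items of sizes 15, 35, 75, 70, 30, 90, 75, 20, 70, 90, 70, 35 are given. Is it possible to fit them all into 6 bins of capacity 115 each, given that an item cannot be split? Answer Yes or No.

No

Total = 675; ⌈675/115⌉ = 6.
7 items each exceed half the capacity and cannot share a bin, forcing at least 7 bins.
At least 7 bins are required, but only 6 are allowed.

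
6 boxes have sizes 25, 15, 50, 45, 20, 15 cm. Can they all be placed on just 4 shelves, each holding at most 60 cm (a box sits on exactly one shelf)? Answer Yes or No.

Yes

A valid assignment using 3 shelves:
  shelf 1: 50 = 50
  shelf 2: 45 + 15 = 60
  shelf 3: 25 + 20 + 15 = 60
That uses only 3 ≤ 4, so 4 shelves are enough.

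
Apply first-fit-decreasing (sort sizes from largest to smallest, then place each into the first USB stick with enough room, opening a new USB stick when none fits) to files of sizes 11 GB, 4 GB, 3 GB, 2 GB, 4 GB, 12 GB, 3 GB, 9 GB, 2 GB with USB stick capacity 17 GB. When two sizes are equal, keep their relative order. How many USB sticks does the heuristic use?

Sorted descending: 12, 11, 9, 4, 4, 3, 3, 2, 2.
  12 → USB stick 1 (new)  [load 12/17]
  11 → USB stick 2 (new)  [load 11/17]
  9 → USB stick 3 (new)  [load 9/17]
  4 → USB stick 1  [load 16/17]
  4 → USB stick 2  [load 15/17]
  3 → USB stick 3  [load 12/17]
  3 → USB stick 3  [load 15/17]
  2 → USB stick 2  [load 17/17]
  2 → USB stick 3  [load 17/17]
3 USB sticks opened.

3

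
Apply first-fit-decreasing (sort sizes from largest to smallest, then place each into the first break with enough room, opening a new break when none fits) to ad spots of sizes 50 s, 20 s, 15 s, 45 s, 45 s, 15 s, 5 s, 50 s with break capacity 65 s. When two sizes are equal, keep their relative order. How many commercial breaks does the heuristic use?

Sorted descending: 50, 50, 45, 45, 20, 15, 15, 5.
  50 → break 1 (new)  [load 50/65]
  50 → break 2 (new)  [load 50/65]
  45 → break 3 (new)  [load 45/65]
  45 → break 4 (new)  [load 45/65]
  20 → break 3  [load 65/65]
  15 → break 1  [load 65/65]
  15 → break 2  [load 65/65]
  5 → break 4  [load 50/65]
4 commercial breaks opened.

4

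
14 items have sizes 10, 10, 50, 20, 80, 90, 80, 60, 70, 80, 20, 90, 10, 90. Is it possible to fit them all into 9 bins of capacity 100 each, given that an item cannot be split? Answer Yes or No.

A valid assignment using 9 bins:
  bin 1: 90 + 10 = 100
  bin 2: 90 + 10 = 100
  bin 3: 90 + 10 = 100
  bin 4: 80 + 20 = 100
  bin 5: 80 + 20 = 100
  bin 6: 80 = 80
  bin 7: 70 = 70
  bin 8: 60 = 60
  bin 9: 50 = 50
Every load is within 100, so 9 bins suffice.

Yes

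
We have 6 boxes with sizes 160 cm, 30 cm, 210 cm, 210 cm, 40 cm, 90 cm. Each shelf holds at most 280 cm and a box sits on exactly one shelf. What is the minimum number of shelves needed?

Total = 210 + 210 + 160 + 90 + 40 + 30 = 740 cm.
Lower bound: ⌈740/280⌉ = 3 shelves.
A packing using 3 shelves:
  shelf 1: 210 + 40 + 30 = 280
  shelf 2: 210 = 210
  shelf 3: 160 + 90 = 250
This matches the lower bound, so 3 is optimal.

3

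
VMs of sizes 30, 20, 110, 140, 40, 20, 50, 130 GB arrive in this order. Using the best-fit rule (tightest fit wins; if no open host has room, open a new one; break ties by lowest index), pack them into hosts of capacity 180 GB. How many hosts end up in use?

  30 → host 1 (new)  [load 30/180]
  20 → host 1  [load 50/180]
  110 → host 1  [load 160/180]
  140 → host 2 (new)  [load 140/180]
  40 → host 2  [load 180/180]
  20 → host 1  [load 180/180]
  50 → host 3 (new)  [load 50/180]
  130 → host 3  [load 180/180]
3 hosts opened.

3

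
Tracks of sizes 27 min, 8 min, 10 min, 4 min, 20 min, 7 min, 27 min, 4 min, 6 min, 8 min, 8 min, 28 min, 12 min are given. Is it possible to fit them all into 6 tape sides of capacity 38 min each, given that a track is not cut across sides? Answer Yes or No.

Yes

A valid assignment using 5 tape sides:
  side 1: 28 + 10 = 38
  side 2: 27 + 8 = 35
  side 3: 27 + 8 = 35
  side 4: 20 + 12 + 6 = 38
  side 5: 8 + 7 + 4 + 4 = 23
That uses only 5 ≤ 6, so 6 tape sides are enough.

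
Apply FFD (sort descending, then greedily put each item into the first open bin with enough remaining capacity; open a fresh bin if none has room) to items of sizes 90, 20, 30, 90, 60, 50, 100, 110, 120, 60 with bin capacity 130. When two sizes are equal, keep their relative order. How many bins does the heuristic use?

7

Sorted descending: 120, 110, 100, 90, 90, 60, 60, 50, 30, 20.
  120 → bin 1 (new)  [load 120/130]
  110 → bin 2 (new)  [load 110/130]
  100 → bin 3 (new)  [load 100/130]
  90 → bin 4 (new)  [load 90/130]
  90 → bin 5 (new)  [load 90/130]
  60 → bin 6 (new)  [load 60/130]
  60 → bin 6  [load 120/130]
  50 → bin 7 (new)  [load 50/130]
  30 → bin 3  [load 130/130]
  20 → bin 2  [load 130/130]
7 bins opened.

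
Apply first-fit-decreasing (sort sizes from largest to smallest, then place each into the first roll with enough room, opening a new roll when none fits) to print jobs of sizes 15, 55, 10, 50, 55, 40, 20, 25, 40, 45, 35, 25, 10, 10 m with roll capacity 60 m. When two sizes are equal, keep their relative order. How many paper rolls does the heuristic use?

8

Sorted descending: 55, 55, 50, 45, 40, 40, 35, 25, 25, 20, 15, 10, 10, 10.
  55 → roll 1 (new)  [load 55/60]
  55 → roll 2 (new)  [load 55/60]
  50 → roll 3 (new)  [load 50/60]
  45 → roll 4 (new)  [load 45/60]
  40 → roll 5 (new)  [load 40/60]
  40 → roll 6 (new)  [load 40/60]
  35 → roll 7 (new)  [load 35/60]
  25 → roll 7  [load 60/60]
  25 → roll 8 (new)  [load 25/60]
  20 → roll 5  [load 60/60]
  15 → roll 4  [load 60/60]
  10 → roll 3  [load 60/60]
  10 → roll 6  [load 50/60]
  10 → roll 6  [load 60/60]
8 paper rolls opened.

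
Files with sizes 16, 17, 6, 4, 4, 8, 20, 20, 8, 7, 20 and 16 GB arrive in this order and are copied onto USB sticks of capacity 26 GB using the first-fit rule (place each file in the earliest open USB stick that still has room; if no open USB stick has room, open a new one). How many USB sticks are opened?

  16 → USB stick 1 (new)  [load 16/26]
  17 → USB stick 2 (new)  [load 17/26]
  6 → USB stick 1  [load 22/26]
  4 → USB stick 1  [load 26/26]
  4 → USB stick 2  [load 21/26]
  8 → USB stick 3 (new)  [load 8/26]
  20 → USB stick 4 (new)  [load 20/26]
  20 → USB stick 5 (new)  [load 20/26]
  8 → USB stick 3  [load 16/26]
  7 → USB stick 3  [load 23/26]
  20 → USB stick 6 (new)  [load 20/26]
  16 → USB stick 7 (new)  [load 16/26]
7 USB sticks opened.

7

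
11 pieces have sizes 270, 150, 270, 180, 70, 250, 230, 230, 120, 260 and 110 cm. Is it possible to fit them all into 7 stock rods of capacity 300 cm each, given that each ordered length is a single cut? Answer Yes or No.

No

Total = 2140 cm; ⌈2140/300⌉ = 8.
At least 8 stock rods are required, but only 7 are allowed.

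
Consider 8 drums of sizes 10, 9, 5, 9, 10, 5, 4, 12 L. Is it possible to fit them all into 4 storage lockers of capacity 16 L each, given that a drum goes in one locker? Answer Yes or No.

Total = 64 L; ⌈64/16⌉ = 4.
5 drums each exceed half the capacity and cannot share a locker, forcing at least 5 storage lockers.
At least 5 storage lockers are required, but only 4 are allowed.

No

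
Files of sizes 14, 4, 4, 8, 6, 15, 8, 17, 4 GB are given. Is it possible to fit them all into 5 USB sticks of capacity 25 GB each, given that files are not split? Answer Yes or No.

A valid assignment using 4 USB sticks:
  USB stick 1: 17 + 8 = 25
  USB stick 2: 15 + 8 = 23
  USB stick 3: 14 + 6 + 4 = 24
  USB stick 4: 4 + 4 = 8
That uses only 4 ≤ 5, so 5 USB sticks are enough.

Yes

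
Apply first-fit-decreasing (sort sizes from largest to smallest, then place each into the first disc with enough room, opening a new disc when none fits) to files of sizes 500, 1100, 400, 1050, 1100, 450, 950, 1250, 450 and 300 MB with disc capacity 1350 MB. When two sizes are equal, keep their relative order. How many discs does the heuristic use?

Sorted descending: 1250, 1100, 1100, 1050, 950, 500, 450, 450, 400, 300.
  1250 → disc 1 (new)  [load 1250/1350]
  1100 → disc 2 (new)  [load 1100/1350]
  1100 → disc 3 (new)  [load 1100/1350]
  1050 → disc 4 (new)  [load 1050/1350]
  950 → disc 5 (new)  [load 950/1350]
  500 → disc 6 (new)  [load 500/1350]
  450 → disc 6  [load 950/1350]
  450 → disc 7 (new)  [load 450/1350]
  400 → disc 5  [load 1350/1350]
  300 → disc 4  [load 1350/1350]
7 discs opened.

7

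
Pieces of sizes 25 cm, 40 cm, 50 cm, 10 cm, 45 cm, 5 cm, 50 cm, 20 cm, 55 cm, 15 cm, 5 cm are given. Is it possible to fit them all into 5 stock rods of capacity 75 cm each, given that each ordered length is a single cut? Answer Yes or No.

Yes

A valid assignment using 5 stock rods:
  stock rod 1: 55 + 20 = 75
  stock rod 2: 50 + 25 = 75
  stock rod 3: 50 + 15 + 10 = 75
  stock rod 4: 45 + 5 + 5 = 55
  stock rod 5: 40 = 40
Every load is within 75 cm, so 5 stock rods suffice.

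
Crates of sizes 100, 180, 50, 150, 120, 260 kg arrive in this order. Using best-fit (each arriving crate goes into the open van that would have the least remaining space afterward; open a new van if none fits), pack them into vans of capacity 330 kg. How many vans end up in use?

3

  100 → van 1 (new)  [load 100/330]
  180 → van 1  [load 280/330]
  50 → van 1  [load 330/330]
  150 → van 2 (new)  [load 150/330]
  120 → van 2  [load 270/330]
  260 → van 3 (new)  [load 260/330]
3 vans opened.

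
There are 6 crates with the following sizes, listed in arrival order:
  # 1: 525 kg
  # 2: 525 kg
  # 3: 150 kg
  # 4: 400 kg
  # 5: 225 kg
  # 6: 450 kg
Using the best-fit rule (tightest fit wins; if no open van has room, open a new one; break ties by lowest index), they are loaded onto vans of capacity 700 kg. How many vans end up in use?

  525 → van 1 (new)  [load 525/700]
  525 → van 2 (new)  [load 525/700]
  150 → van 1  [load 675/700]
  400 → van 3 (new)  [load 400/700]
  225 → van 3  [load 625/700]
  450 → van 4 (new)  [load 450/700]
4 vans opened.

4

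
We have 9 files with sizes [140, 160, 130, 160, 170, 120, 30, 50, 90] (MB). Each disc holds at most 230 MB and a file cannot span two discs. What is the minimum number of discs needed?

Total = 170 + 160 + 160 + 140 + 130 + 120 + 90 + 50 + 30 = 1050 MB.
Lower bound: ⌈1050/230⌉ = 5 discs.
Also, 6 files each exceed 115 MB, and no two of those can share a disc, so at least 6 discs are needed.
A packing using 6 discs:
  disc 1: 170 + 50 = 220
  disc 2: 160 + 30 = 190
  disc 3: 160 = 160
  disc 4: 140 + 90 = 230
  disc 5: 130 = 130
  disc 6: 120 = 120
This matches the lower bound, so 6 is optimal.

6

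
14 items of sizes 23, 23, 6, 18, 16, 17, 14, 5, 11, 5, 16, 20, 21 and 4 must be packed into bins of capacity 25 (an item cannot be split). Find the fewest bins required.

9

Total = 23 + 23 + 21 + 20 + 18 + 17 + 16 + 16 + 14 + 11 + 6 + 5 + 5 + 4 = 199.
Lower bound: ⌈199/25⌉ = 8 bins.
Also, 9 items each exceed 25/2, and no two of those can share a bin, so at least 9 bins are needed.
A packing using 9 bins:
  bin 1: 23 = 23
  bin 2: 23 = 23
  bin 3: 21 + 4 = 25
  bin 4: 20 + 5 = 25
  bin 5: 18 + 6 = 24
  bin 6: 17 + 5 = 22
  bin 7: 16 = 16
  bin 8: 16 = 16
  bin 9: 14 + 11 = 25
This matches the lower bound, so 9 is optimal.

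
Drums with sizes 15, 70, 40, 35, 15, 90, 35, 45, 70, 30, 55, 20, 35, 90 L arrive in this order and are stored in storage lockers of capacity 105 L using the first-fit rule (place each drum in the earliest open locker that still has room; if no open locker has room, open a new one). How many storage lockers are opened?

  15 → locker 1 (new)  [load 15/105]
  70 → locker 1  [load 85/105]
  40 → locker 2 (new)  [load 40/105]
  35 → locker 2  [load 75/105]
  15 → locker 1  [load 100/105]
  90 → locker 3 (new)  [load 90/105]
  35 → locker 4 (new)  [load 35/105]
  45 → locker 4  [load 80/105]
  70 → locker 5 (new)  [load 70/105]
  30 → locker 2  [load 105/105]
  55 → locker 6 (new)  [load 55/105]
  20 → locker 4  [load 100/105]
  35 → locker 5  [load 105/105]
  90 → locker 7 (new)  [load 90/105]
7 storage lockers opened.

7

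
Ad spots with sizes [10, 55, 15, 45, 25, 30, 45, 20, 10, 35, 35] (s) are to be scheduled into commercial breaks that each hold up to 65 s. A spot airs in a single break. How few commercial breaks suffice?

6

Total = 55 + 45 + 45 + 35 + 35 + 30 + 25 + 20 + 15 + 10 + 10 = 325 s.
Lower bound: ⌈325/65⌉ = 5 commercial breaks.
A packing using 6 commercial breaks:
  break 1: 55 + 10 = 65
  break 2: 45 + 20 = 65
  break 3: 45 + 15 = 60
  break 4: 35 + 30 = 65
  break 5: 35 + 25 = 60
  break 6: 10 = 10
No arrangement into 5 commercial breaks stays within capacity, so 6 is optimal.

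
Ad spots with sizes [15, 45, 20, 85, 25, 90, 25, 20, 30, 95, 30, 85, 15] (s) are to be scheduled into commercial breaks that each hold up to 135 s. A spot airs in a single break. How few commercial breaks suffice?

Total = 95 + 90 + 85 + 85 + 45 + 30 + 30 + 25 + 25 + 20 + 20 + 15 + 15 = 580 s.
Lower bound: ⌈580/135⌉ = 5 commercial breaks.
A packing using 5 commercial breaks:
  break 1: 95 + 30 = 125
  break 2: 90 + 45 = 135
  break 3: 85 + 30 + 20 = 135
  break 4: 85 + 25 + 25 = 135
  break 5: 20 + 15 + 15 = 50
This matches the lower bound, so 5 is optimal.

5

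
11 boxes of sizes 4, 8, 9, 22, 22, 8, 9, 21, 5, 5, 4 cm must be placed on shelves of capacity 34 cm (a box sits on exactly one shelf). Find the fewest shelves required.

4

Total = 22 + 22 + 21 + 9 + 9 + 8 + 8 + 5 + 5 + 4 + 4 = 117 cm.
Lower bound: ⌈117/34⌉ = 4 shelves.
A packing using 4 shelves:
  shelf 1: 22 + 9 = 31
  shelf 2: 22 + 9 = 31
  shelf 3: 21 + 8 + 5 = 34
  shelf 4: 8 + 5 + 4 + 4 = 21
This matches the lower bound, so 4 is optimal.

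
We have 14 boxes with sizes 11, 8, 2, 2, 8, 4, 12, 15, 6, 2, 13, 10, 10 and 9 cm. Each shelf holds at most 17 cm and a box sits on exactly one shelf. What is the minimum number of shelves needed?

Total = 15 + 13 + 12 + 11 + 10 + 10 + 9 + 8 + 8 + 6 + 4 + 2 + 2 + 2 = 112 cm.
Lower bound: ⌈112/17⌉ = 7 shelves.
A packing using 8 shelves:
  shelf 1: 15 + 2 = 17
  shelf 2: 13 + 4 = 17
  shelf 3: 12 + 2 + 2 = 16
  shelf 4: 11 + 6 = 17
  shelf 5: 10 = 10
  shelf 6: 10 = 10
  shelf 7: 9 + 8 = 17
  shelf 8: 8 = 8
No arrangement into 7 shelves stays within capacity, so 8 is optimal.

8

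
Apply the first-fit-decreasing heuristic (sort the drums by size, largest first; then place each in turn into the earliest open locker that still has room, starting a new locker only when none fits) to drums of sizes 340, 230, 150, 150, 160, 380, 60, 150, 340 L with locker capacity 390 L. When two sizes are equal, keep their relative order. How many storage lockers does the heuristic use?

6

Sorted descending: 380, 340, 340, 230, 160, 150, 150, 150, 60.
  380 → locker 1 (new)  [load 380/390]
  340 → locker 2 (new)  [load 340/390]
  340 → locker 3 (new)  [load 340/390]
  230 → locker 4 (new)  [load 230/390]
  160 → locker 4  [load 390/390]
  150 → locker 5 (new)  [load 150/390]
  150 → locker 5  [load 300/390]
  150 → locker 6 (new)  [load 150/390]
  60 → locker 5  [load 360/390]
6 storage lockers opened.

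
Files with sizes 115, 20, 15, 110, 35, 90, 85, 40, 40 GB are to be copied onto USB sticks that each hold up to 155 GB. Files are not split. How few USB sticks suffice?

Total = 115 + 110 + 90 + 85 + 40 + 40 + 35 + 20 + 15 = 550 GB.
Lower bound: ⌈550/155⌉ = 4 USB sticks.
A packing using 4 USB sticks:
  USB stick 1: 115 + 40 = 155
  USB stick 2: 110 + 40 = 150
  USB stick 3: 90 + 35 + 20 = 145
  USB stick 4: 85 + 15 = 100
This matches the lower bound, so 4 is optimal.

4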